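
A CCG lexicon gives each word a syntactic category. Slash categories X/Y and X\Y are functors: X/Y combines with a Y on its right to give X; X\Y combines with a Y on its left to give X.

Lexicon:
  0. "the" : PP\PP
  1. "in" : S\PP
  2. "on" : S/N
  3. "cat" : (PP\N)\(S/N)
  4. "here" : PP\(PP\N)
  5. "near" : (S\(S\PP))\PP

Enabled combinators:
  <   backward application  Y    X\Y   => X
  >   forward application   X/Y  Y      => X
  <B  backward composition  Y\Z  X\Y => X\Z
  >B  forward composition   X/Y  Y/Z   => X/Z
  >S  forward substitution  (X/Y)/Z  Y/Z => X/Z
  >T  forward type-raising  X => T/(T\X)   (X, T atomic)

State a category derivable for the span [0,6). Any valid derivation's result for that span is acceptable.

[0,6] S   <
  [0,2] S\PP   <B
    [0,1] "the" : PP\PP
    [1,2] "in" : S\PP
  [2,6] S\(S\PP)   <
    [2,5] PP   <
      [2,4] PP\N   <
        [2,3] "on" : S/N
        [3,4] "cat" : (PP\N)\(S/N)
      [4,5] "here" : PP\(PP\N)
    [5,6] "near" : (S\(S\PP))\PP

S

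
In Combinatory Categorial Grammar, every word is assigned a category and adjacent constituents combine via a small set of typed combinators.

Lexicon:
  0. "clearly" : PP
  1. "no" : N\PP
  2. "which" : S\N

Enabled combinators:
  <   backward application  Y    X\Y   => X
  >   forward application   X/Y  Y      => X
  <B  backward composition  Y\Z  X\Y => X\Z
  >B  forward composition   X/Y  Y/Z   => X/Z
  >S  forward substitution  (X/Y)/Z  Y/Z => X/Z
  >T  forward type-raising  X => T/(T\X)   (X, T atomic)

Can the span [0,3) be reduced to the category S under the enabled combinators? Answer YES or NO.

[0,3] S   <
  [0,2] N   <
    [0,1] "clearly" : PP
    [1,2] "no" : N\PP
  [2,3] "which" : S\N

YES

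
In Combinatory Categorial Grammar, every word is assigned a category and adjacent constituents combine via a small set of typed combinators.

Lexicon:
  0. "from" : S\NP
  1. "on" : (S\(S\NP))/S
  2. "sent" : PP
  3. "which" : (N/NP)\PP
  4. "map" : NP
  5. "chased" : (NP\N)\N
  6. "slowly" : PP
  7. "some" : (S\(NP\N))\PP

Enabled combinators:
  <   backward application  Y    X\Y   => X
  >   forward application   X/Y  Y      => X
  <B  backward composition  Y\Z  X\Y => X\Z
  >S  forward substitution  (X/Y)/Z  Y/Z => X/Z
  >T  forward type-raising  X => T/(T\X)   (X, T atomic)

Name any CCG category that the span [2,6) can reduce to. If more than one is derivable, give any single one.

NP\N

[0,8] S   <
  [0,1] "from" : S\NP
  [1,8] S\(S\NP)   >
    [1,2] "on" : (S\(S\NP))/S
    [2,8] S   <
      [2,6] NP\N   <
        [2,5] N   >
          [2,4] N/NP   <
            [2,3] "sent" : PP
            [3,4] "which" : (N/NP)\PP
          [4,5] "map" : NP
        [5,6] "chased" : (NP\N)\N
      [6,8] S\(NP\N)   <
        [6,7] "slowly" : PP
        [7,8] "some" : (S\(NP\N))\PP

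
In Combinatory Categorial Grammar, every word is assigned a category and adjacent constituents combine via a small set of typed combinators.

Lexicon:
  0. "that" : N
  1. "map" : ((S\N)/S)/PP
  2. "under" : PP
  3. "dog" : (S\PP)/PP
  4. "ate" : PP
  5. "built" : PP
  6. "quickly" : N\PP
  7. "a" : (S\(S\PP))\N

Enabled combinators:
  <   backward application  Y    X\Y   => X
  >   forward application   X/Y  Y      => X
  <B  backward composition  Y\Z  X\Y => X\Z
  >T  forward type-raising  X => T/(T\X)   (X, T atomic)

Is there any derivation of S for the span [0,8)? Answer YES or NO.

YES

[0,8] S   <
  [0,1] "that" : N
  [1,8] S\N   >
    [1,3] (S\N)/S   >
      [1,2] "map" : ((S\N)/S)/PP
      [2,3] "under" : PP
    [3,8] S   <
      [3,5] S\PP   >
        [3,4] "dog" : (S\PP)/PP
        [4,5] "ate" : PP
      [5,8] S\(S\PP)   <
        [5,7] N   >
          [5,6] N/(N\PP)   >T
            [5,6] "built" : PP
          [6,7] "quickly" : N\PP
        [7,8] "a" : (S\(S\PP))\N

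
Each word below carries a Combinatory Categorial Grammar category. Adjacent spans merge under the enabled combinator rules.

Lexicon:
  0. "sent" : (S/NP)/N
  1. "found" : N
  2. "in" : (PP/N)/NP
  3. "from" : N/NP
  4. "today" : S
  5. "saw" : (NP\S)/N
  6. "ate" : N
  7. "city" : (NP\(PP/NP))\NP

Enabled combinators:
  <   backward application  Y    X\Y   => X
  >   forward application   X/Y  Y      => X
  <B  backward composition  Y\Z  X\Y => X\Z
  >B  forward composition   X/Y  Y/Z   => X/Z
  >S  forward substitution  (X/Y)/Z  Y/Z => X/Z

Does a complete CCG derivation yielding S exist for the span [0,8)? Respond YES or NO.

YES

[0,8] S   >
  [0,2] S/NP   >
    [0,1] "sent" : (S/NP)/N
    [1,2] "found" : N
  [2,8] NP   <
    [2,4] PP/NP   >S
      [2,3] "in" : (PP/N)/NP
      [3,4] "from" : N/NP
    [4,8] NP\(PP/NP)   <
      [4,7] NP   <
        [4,5] "today" : S
        [5,7] NP\S   >
          [5,6] "saw" : (NP\S)/N
          [6,7] "ate" : N
      [7,8] "city" : (NP\(PP/NP))\NP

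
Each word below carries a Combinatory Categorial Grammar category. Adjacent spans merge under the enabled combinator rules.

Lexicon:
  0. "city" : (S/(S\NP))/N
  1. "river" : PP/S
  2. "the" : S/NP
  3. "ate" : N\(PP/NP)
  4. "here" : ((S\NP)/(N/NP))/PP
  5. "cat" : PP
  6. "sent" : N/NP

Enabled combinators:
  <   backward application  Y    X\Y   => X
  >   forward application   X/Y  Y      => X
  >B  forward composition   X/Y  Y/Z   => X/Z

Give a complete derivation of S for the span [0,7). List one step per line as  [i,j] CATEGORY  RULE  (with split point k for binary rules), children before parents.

[0,1] (S/(S\NP))/N  lex  "city"
[1,2] PP/S  lex  "river"
[2,3] S/NP  lex  "the"
[1,3] PP/NP  >B  k=2
[3,4] N\(PP/NP)  lex  "ate"
[1,4] N  <  k=3
[0,4] S/(S\NP)  >  k=1
[4,5] ((S\NP)/(N/NP))/PP  lex  "here"
[5,6] PP  lex  "cat"
[4,6] (S\NP)/(N/NP)  >  k=5
[6,7] N/NP  lex  "sent"
[4,7] S\NP  >  k=6
[0,7] S  >  k=4

[0,7] S   >
  [0,4] S/(S\NP)   >
    [0,1] "city" : (S/(S\NP))/N
    [1,4] N   <
      [1,3] PP/NP   >B
        [1,2] "river" : PP/S
        [2,3] "the" : S/NP
      [3,4] "ate" : N\(PP/NP)
  [4,7] S\NP   >
    [4,6] (S\NP)/(N/NP)   >
      [4,5] "here" : ((S\NP)/(N/NP))/PP
      [5,6] "cat" : PP
    [6,7] "sent" : N/NP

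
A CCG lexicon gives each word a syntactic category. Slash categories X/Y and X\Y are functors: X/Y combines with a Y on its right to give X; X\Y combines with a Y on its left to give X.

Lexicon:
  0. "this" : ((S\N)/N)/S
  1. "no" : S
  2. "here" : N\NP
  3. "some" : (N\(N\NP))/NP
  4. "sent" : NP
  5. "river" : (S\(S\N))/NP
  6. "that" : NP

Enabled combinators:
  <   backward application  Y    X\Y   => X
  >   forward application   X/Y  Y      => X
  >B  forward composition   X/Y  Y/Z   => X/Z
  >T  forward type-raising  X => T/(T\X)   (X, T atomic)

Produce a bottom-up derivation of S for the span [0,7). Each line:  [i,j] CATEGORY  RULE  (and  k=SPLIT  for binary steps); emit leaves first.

[0,7] S   <
  [0,5] S\N   >
    [0,2] (S\N)/N   >
      [0,1] "this" : ((S\N)/N)/S
      [1,2] "no" : S
    [2,5] N   <
      [2,3] "here" : N\NP
      [3,5] N\(N\NP)   >
        [3,4] "some" : (N\(N\NP))/NP
        [4,5] "sent" : NP
  [5,7] S\(S\N)   >
    [5,6] "river" : (S\(S\N))/NP
    [6,7] "that" : NP

[0,1] ((S\N)/N)/S  lex  "this"
[1,2] S  lex  "no"
[0,2] (S\N)/N  >  k=1
[2,3] N\NP  lex  "here"
[3,4] (N\(N\NP))/NP  lex  "some"
[4,5] NP  lex  "sent"
[3,5] N\(N\NP)  >  k=4
[2,5] N  <  k=3
[0,5] S\N  >  k=2
[5,6] (S\(S\N))/NP  lex  "river"
[6,7] NP  lex  "that"
[5,7] S\(S\N)  >  k=6
[0,7] S  <  k=5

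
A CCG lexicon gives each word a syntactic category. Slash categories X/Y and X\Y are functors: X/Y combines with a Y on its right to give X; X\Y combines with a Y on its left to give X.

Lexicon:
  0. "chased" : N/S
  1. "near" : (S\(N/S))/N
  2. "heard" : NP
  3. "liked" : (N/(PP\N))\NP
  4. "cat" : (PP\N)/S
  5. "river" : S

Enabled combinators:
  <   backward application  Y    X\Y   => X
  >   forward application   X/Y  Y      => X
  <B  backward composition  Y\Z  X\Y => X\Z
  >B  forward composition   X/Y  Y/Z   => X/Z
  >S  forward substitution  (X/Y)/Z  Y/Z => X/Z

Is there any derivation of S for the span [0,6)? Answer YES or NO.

YES

[0,6] S   <
  [0,1] "chased" : N/S
  [1,6] S\(N/S)   >
    [1,2] "near" : (S\(N/S))/N
    [2,6] N   >
      [2,5] N/S   >B
        [2,4] N/(PP\N)   <
          [2,3] "heard" : NP
          [3,4] "liked" : (N/(PP\N))\NP
        [4,5] "cat" : (PP\N)/S
      [5,6] "river" : S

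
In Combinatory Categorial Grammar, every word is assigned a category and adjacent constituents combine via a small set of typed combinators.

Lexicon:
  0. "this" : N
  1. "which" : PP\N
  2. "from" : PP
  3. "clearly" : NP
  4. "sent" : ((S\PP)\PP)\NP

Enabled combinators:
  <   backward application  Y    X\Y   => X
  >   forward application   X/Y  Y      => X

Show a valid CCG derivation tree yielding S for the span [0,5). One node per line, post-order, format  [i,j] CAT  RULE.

[0,5] S   <
  [0,2] PP   <
    [0,1] "this" : N
    [1,2] "which" : PP\N
  [2,5] S\PP   <
    [2,3] "from" : PP
    [3,5] (S\PP)\PP   <
      [3,4] "clearly" : NP
      [4,5] "sent" : ((S\PP)\PP)\NP

[0,1] N  lex  "this"
[1,2] PP\N  lex  "which"
[0,2] PP  <  k=1
[2,3] PP  lex  "from"
[3,4] NP  lex  "clearly"
[4,5] ((S\PP)\PP)\NP  lex  "sent"
[3,5] (S\PP)\PP  <  k=4
[2,5] S\PP  <  k=3
[0,5] S  <  k=2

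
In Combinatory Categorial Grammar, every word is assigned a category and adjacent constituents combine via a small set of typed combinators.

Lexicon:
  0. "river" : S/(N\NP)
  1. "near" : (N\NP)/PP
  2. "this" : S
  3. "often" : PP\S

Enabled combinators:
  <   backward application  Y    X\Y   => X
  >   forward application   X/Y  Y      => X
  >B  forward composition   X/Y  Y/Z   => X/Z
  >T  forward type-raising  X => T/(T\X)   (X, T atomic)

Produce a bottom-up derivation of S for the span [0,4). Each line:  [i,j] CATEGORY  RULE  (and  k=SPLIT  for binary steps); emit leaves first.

[0,4] S   >
  [0,1] "river" : S/(N\NP)
  [1,4] N\NP   >
    [1,2] "near" : (N\NP)/PP
    [2,4] PP   <
      [2,3] "this" : S
      [3,4] "often" : PP\S

[0,1] S/(N\NP)  lex  "river"
[1,2] (N\NP)/PP  lex  "near"
[2,3] S  lex  "this"
[3,4] PP\S  lex  "often"
[2,4] PP  <  k=3
[1,4] N\NP  >  k=2
[0,4] S  >  k=1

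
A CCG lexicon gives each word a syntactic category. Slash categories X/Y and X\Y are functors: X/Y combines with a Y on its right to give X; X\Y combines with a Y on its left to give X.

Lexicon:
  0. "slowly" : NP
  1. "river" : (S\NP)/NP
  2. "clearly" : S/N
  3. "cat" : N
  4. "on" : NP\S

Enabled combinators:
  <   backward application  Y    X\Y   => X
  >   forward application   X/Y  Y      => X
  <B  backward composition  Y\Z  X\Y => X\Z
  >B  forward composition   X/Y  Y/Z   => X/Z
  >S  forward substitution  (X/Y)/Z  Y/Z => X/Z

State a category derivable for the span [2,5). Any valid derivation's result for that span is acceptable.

[0,5] S   <
  [0,1] "slowly" : NP
  [1,5] S\NP   >
    [1,2] "river" : (S\NP)/NP
    [2,5] NP   <
      [2,4] S   >
        [2,3] "clearly" : S/N
        [3,4] "cat" : N
      [4,5] "on" : NP\S

NP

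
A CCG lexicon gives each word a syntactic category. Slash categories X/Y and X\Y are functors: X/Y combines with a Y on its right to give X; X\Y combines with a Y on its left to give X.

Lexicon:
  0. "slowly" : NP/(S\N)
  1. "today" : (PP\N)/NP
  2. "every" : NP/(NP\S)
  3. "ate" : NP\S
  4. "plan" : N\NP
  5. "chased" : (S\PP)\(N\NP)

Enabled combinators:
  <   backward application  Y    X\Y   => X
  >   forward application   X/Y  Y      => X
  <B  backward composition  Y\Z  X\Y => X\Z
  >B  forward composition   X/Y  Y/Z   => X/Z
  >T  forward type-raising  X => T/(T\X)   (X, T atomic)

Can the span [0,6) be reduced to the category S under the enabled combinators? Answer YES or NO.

NP/(S\N) (PP\N)/NP NP/(NP\S) NP\S N\NP (S\PP)\(N\NP)
CKY chart[0,6] = {N/(N\NP), NP, NP/(NP\NP), PP/(PP\NP), S/(S\NP)}; S ∉ chart

NO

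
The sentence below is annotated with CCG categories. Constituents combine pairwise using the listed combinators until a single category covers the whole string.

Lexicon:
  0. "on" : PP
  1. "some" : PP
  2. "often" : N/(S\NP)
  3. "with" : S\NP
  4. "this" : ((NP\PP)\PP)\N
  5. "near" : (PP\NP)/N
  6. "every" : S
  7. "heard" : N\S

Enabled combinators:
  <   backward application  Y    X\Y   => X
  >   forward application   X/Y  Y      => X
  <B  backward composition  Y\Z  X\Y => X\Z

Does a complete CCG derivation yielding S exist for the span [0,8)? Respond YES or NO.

PP PP N/(S\NP) S\NP ((NP\PP)\PP)\N (PP\NP)/N S N\S
CKY chart[0,8] = {PP}; S ∉ chart

NO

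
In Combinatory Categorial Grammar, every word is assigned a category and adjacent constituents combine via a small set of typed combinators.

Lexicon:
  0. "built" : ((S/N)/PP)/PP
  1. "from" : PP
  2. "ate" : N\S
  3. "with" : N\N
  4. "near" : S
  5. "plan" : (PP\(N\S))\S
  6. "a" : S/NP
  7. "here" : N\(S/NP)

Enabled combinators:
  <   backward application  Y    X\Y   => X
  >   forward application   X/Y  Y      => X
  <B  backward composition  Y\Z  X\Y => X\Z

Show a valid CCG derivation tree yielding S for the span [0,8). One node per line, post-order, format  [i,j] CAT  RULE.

[0,1] ((S/N)/PP)/PP  lex  "built"
[1,2] PP  lex  "from"
[0,2] (S/N)/PP  >  k=1
[2,3] N\S  lex  "ate"
[3,4] N\N  lex  "with"
[2,4] N\S  <B  k=3
[4,5] S  lex  "near"
[5,6] (PP\(N\S))\S  lex  "plan"
[4,6] PP\(N\S)  <  k=5
[2,6] PP  <  k=4
[0,6] S/N  >  k=2
[6,7] S/NP  lex  "a"
[7,8] N\(S/NP)  lex  "here"
[6,8] N  <  k=7
[0,8] S  >  k=6

[0,8] S   >
  [0,6] S/N   >
    [0,2] (S/N)/PP   >
      [0,1] "built" : ((S/N)/PP)/PP
      [1,2] "from" : PP
    [2,6] PP   <
      [2,4] N\S   <B
        [2,3] "ate" : N\S
        [3,4] "with" : N\N
      [4,6] PP\(N\S)   <
        [4,5] "near" : S
        [5,6] "plan" : (PP\(N\S))\S
  [6,8] N   <
    [6,7] "a" : S/NP
    [7,8] "here" : N\(S/NP)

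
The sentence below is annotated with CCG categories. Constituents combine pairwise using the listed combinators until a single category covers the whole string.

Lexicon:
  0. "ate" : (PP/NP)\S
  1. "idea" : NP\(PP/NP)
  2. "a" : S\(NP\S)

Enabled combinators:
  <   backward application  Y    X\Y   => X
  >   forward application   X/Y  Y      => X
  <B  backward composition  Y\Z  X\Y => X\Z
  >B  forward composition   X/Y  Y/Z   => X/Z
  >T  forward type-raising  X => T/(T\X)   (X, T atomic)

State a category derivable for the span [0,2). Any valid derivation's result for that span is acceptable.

NP\S

[0,3] S   <
  [0,2] NP\S   <B
    [0,1] "ate" : (PP/NP)\S
    [1,2] "idea" : NP\(PP/NP)
  [2,3] "a" : S\(NP\S)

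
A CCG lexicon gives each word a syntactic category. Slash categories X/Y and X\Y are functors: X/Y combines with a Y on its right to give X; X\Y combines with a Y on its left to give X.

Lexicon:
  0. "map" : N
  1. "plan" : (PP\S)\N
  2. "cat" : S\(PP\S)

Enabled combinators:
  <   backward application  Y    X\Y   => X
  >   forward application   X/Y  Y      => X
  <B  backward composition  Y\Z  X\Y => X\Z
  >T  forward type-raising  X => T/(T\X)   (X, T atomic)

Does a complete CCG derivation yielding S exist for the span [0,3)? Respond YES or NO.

[0,3] S   <
  [0,2] PP\S   <
    [0,1] "map" : N
    [1,2] "plan" : (PP\S)\N
  [2,3] "cat" : S\(PP\S)

YES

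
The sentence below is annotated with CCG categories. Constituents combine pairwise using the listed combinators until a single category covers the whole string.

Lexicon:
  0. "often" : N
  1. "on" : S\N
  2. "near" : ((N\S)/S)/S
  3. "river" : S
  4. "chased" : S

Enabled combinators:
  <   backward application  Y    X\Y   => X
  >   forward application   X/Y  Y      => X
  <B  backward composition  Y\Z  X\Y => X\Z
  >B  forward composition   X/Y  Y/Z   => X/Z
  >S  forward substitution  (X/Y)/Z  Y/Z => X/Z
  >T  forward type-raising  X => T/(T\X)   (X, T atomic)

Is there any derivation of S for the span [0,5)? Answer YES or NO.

N S\N ((N\S)/S)/S S S
CKY chart[0,5] = {N, N/(N\N), N/(S\S), NP/(NP\N), PP/(PP\N), S/(S\N)}; S ∉ chart

NO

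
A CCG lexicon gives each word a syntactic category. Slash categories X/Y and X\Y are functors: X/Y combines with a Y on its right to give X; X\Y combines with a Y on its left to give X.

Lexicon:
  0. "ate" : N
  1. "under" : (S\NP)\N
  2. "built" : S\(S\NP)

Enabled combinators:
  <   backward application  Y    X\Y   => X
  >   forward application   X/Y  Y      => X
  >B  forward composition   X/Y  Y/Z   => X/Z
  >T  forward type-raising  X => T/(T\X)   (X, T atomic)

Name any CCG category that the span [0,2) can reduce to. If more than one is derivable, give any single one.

[0,3] S   <
  [0,2] S\NP   <
    [0,1] "ate" : N
    [1,2] "under" : (S\NP)\N
  [2,3] "built" : S\(S\NP)

S\NP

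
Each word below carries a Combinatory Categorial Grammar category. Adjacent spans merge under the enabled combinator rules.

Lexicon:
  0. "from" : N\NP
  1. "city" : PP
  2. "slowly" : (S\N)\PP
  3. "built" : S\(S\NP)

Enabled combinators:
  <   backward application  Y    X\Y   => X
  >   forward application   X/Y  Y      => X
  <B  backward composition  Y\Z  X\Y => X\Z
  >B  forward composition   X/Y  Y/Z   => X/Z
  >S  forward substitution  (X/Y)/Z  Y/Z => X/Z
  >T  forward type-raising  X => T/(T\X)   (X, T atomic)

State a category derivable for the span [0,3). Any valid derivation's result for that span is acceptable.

S\NP

[0,4] S   <
  [0,3] S\NP   <B
    [0,1] "from" : N\NP
    [1,3] S\N   <
      [1,2] "city" : PP
      [2,3] "slowly" : (S\N)\PP
  [3,4] "built" : S\(S\NP)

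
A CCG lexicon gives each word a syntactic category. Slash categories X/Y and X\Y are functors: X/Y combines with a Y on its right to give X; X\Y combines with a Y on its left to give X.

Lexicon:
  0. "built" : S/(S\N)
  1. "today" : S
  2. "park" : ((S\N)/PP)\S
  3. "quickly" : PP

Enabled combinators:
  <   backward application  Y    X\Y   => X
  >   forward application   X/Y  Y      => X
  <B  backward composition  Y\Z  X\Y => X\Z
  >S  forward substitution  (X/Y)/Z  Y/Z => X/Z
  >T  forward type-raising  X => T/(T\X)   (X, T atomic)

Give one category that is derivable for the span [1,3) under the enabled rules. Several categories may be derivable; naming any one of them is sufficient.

[0,4] S   >
  [0,1] "built" : S/(S\N)
  [1,4] S\N   >
    [1,3] (S\N)/PP   <
      [1,2] "today" : S
      [2,3] "park" : ((S\N)/PP)\S
    [3,4] "quickly" : PP

(S\N)/PP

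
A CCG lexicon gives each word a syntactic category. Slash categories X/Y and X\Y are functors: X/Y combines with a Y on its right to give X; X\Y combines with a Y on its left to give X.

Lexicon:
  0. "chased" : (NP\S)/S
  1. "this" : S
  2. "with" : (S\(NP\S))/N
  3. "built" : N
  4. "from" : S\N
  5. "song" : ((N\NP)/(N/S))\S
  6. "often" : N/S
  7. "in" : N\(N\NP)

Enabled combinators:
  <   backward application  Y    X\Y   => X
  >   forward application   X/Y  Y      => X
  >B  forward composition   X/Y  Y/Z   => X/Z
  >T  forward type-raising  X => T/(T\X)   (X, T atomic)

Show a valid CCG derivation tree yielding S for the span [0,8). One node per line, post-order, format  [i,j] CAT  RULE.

[0,8] S   <
  [0,2] NP\S   >
    [0,1] "chased" : (NP\S)/S
    [1,2] "this" : S
  [2,8] S\(NP\S)   >
    [2,3] "with" : (S\(NP\S))/N
    [3,8] N   <
      [3,7] N\NP   >
        [3,6] (N\NP)/(N/S)   <
          [3,5] S   <
            [3,4] "built" : N
            [4,5] "from" : S\N
          [5,6] "song" : ((N\NP)/(N/S))\S
        [6,7] "often" : N/S
      [7,8] "in" : N\(N\NP)

[0,1] (NP\S)/S  lex  "chased"
[1,2] S  lex  "this"
[0,2] NP\S  >  k=1
[2,3] (S\(NP\S))/N  lex  "with"
[3,4] N  lex  "built"
[4,5] S\N  lex  "from"
[3,5] S  <  k=4
[5,6] ((N\NP)/(N/S))\S  lex  "song"
[3,6] (N\NP)/(N/S)  <  k=5
[6,7] N/S  lex  "often"
[3,7] N\NP  >  k=6
[7,8] N\(N\NP)  lex  "in"
[3,8] N  <  k=7
[2,8] S\(NP\S)  >  k=3
[0,8] S  <  k=2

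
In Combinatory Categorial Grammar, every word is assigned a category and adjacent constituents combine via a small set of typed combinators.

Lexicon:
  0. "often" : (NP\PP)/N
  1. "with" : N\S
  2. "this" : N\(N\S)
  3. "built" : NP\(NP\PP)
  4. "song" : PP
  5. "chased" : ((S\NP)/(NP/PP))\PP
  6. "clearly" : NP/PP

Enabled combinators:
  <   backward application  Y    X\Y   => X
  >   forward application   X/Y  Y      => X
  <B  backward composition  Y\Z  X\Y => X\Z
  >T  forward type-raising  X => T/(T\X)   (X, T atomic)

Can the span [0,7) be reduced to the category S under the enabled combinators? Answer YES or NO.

YES

[0,7] S   <
  [0,4] NP   <
    [0,3] NP\PP   >
      [0,1] "often" : (NP\PP)/N
      [1,3] N   <
        [1,2] "with" : N\S
        [2,3] "this" : N\(N\S)
    [3,4] "built" : NP\(NP\PP)
  [4,7] S\NP   >
    [4,6] (S\NP)/(NP/PP)   <
      [4,5] "song" : PP
      [5,6] "chased" : ((S\NP)/(NP/PP))\PP
    [6,7] "clearly" : NP/PP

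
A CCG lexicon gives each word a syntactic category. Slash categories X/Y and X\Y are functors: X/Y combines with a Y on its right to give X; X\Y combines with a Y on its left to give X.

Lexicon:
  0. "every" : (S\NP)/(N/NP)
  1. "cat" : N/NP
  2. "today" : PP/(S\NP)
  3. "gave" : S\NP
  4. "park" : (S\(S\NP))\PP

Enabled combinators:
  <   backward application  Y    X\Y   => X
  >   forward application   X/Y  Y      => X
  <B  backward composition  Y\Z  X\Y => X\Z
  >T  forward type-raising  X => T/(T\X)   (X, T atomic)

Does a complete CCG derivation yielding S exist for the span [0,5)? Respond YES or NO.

[0,5] S   <
  [0,2] S\NP   >
    [0,1] "every" : (S\NP)/(N/NP)
    [1,2] "cat" : N/NP
  [2,5] S\(S\NP)   <
    [2,4] PP   >
      [2,3] "today" : PP/(S\NP)
      [3,4] "gave" : S\NP
    [4,5] "park" : (S\(S\NP))\PP

YES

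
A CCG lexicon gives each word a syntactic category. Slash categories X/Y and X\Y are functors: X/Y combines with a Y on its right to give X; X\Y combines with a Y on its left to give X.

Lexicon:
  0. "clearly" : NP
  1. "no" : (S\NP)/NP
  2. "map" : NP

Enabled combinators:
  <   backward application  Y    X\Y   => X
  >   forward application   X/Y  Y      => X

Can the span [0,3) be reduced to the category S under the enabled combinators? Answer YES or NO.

YES

[0,3] S   <
  [0,1] "clearly" : NP
  [1,3] S\NP   >
    [1,2] "no" : (S\NP)/NP
    [2,3] "map" : NP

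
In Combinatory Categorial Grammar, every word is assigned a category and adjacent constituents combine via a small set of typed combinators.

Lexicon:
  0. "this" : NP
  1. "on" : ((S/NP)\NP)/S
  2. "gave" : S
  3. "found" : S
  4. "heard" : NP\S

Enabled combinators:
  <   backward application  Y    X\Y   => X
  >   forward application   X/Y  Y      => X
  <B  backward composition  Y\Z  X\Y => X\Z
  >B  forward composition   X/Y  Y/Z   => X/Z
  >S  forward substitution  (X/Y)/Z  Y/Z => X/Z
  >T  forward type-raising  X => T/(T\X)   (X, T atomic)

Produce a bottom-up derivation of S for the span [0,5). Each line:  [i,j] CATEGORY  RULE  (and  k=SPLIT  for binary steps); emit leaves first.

[0,5] S   >
  [0,3] S/NP   <
    [0,1] "this" : NP
    [1,3] (S/NP)\NP   >
      [1,2] "on" : ((S/NP)\NP)/S
      [2,3] "gave" : S
  [3,5] NP   >
    [3,4] NP/(NP\S)   >T
      [3,4] "found" : S
    [4,5] "heard" : NP\S

[0,1] NP  lex  "this"
[1,2] ((S/NP)\NP)/S  lex  "on"
[2,3] S  lex  "gave"
[1,3] (S/NP)\NP  >  k=2
[0,3] S/NP  <  k=1
[3,4] S  lex  "found"
[3,4] NP/(NP\S)  >T
[4,5] NP\S  lex  "heard"
[3,5] NP  >  k=4
[0,5] S  >  k=3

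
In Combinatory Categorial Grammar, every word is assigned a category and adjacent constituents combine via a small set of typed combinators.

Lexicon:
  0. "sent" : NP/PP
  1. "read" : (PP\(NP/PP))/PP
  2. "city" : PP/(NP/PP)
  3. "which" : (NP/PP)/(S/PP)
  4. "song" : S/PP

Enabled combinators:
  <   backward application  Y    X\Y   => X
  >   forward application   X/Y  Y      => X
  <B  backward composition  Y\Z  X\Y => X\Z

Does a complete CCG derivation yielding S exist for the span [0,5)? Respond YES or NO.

NO

NP/PP (PP\(NP/PP))/PP PP/(NP/PP) (NP/PP)/(S/PP) S/PP
CKY chart[0,5] = {PP}; S ∉ chart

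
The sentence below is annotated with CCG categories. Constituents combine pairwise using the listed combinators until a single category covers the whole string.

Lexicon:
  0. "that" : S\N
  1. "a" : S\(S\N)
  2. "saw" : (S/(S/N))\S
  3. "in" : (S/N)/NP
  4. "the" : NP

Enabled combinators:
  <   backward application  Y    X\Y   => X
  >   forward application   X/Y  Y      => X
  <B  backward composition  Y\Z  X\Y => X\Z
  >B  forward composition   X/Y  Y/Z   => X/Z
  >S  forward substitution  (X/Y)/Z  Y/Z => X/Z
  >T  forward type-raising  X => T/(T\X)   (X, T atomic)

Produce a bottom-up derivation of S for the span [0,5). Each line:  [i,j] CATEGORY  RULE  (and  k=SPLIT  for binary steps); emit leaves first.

[0,1] S\N  lex  "that"
[1,2] S\(S\N)  lex  "a"
[0,2] S  <  k=1
[2,3] (S/(S/N))\S  lex  "saw"
[0,3] S/(S/N)  <  k=2
[3,4] (S/N)/NP  lex  "in"
[4,5] NP  lex  "the"
[3,5] S/N  >  k=4
[0,5] S  >  k=3

[0,5] S   >
  [0,3] S/(S/N)   <
    [0,2] S   <
      [0,1] "that" : S\N
      [1,2] "a" : S\(S\N)
    [2,3] "saw" : (S/(S/N))\S
  [3,5] S/N   >
    [3,4] "in" : (S/N)/NP
    [4,5] "the" : NP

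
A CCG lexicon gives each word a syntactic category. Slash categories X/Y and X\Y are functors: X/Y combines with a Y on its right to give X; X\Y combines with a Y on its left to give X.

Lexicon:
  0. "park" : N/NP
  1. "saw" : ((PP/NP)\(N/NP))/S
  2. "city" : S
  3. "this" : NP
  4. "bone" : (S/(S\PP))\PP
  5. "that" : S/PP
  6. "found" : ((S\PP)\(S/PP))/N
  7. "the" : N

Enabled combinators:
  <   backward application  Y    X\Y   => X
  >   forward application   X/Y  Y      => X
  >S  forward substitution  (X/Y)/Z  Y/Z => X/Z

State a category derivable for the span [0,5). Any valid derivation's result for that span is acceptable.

[0,8] S   >
  [0,5] S/(S\PP)   <
    [0,4] PP   >
      [0,3] PP/NP   <
        [0,1] "park" : N/NP
        [1,3] (PP/NP)\(N/NP)   >
          [1,2] "saw" : ((PP/NP)\(N/NP))/S
          [2,3] "city" : S
      [3,4] "this" : NP
    [4,5] "bone" : (S/(S\PP))\PP
  [5,8] S\PP   <
    [5,6] "that" : S/PP
    [6,8] (S\PP)\(S/PP)   >
      [6,7] "found" : ((S\PP)\(S/PP))/N
      [7,8] "the" : N

S/(S\PP)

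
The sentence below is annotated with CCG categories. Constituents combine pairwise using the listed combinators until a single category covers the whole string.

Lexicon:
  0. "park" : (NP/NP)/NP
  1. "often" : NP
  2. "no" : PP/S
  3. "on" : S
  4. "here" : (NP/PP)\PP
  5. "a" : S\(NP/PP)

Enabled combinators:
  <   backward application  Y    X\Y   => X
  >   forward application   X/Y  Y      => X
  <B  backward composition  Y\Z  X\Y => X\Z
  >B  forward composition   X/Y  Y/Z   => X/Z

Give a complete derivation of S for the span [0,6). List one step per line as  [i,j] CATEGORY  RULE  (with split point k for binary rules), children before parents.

[0,6] S   <
  [0,5] NP/PP   >B
    [0,2] NP/NP   >
      [0,1] "park" : (NP/NP)/NP
      [1,2] "often" : NP
    [2,5] NP/PP   <
      [2,4] PP   >
        [2,3] "no" : PP/S
        [3,4] "on" : S
      [4,5] "here" : (NP/PP)\PP
  [5,6] "a" : S\(NP/PP)

[0,1] (NP/NP)/NP  lex  "park"
[1,2] NP  lex  "often"
[0,2] NP/NP  >  k=1
[2,3] PP/S  lex  "no"
[3,4] S  lex  "on"
[2,4] PP  >  k=3
[4,5] (NP/PP)\PP  lex  "here"
[2,5] NP/PP  <  k=4
[0,5] NP/PP  >B  k=2
[5,6] S\(NP/PP)  lex  "a"
[0,6] S  <  k=5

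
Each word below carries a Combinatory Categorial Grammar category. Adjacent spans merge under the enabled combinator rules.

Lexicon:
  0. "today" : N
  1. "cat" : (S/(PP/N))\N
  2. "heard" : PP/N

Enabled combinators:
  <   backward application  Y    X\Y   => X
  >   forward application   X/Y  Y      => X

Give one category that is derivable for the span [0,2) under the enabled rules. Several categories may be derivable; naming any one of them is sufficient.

[0,3] S   >
  [0,2] S/(PP/N)   <
    [0,1] "today" : N
    [1,2] "cat" : (S/(PP/N))\N
  [2,3] "heard" : PP/N

S/(PP/N)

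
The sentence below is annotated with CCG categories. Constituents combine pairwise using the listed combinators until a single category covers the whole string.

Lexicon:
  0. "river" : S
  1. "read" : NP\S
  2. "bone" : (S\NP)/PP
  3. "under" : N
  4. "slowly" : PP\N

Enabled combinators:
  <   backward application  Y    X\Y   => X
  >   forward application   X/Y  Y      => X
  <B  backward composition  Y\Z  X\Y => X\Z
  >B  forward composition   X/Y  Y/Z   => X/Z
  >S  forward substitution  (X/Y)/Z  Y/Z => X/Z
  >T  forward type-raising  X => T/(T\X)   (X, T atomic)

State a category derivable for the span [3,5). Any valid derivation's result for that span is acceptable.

[0,5] S   <
  [0,2] NP   >
    [0,1] NP/(NP\S)   >T
      [0,1] "river" : S
    [1,2] "read" : NP\S
  [2,5] S\NP   >
    [2,3] "bone" : (S\NP)/PP
    [3,5] PP   >
      [3,4] PP/(PP\N)   >T
        [3,4] "under" : N
      [4,5] "slowly" : PP\N

PP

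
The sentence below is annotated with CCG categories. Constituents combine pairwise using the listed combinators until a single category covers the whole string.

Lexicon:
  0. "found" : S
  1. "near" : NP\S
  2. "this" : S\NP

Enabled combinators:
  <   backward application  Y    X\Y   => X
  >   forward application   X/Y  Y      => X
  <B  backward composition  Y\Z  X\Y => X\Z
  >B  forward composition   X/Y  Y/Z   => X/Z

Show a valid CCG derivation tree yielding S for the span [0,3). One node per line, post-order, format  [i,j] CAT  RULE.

[0,3] S   <
  [0,2] NP   <
    [0,1] "found" : S
    [1,2] "near" : NP\S
  [2,3] "this" : S\NP

[0,1] S  lex  "found"
[1,2] NP\S  lex  "near"
[0,2] NP  <  k=1
[2,3] S\NP  lex  "this"
[0,3] S  <  k=2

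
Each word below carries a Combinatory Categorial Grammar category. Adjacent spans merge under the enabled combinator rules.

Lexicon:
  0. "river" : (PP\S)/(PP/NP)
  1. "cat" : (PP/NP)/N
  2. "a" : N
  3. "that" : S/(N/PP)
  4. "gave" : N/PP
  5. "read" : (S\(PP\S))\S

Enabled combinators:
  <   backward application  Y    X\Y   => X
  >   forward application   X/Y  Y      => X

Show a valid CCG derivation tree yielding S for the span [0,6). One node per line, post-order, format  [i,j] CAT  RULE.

[0,6] S   <
  [0,3] PP\S   >
    [0,1] "river" : (PP\S)/(PP/NP)
    [1,3] PP/NP   >
      [1,2] "cat" : (PP/NP)/N
      [2,3] "a" : N
  [3,6] S\(PP\S)   <
    [3,5] S   >
      [3,4] "that" : S/(N/PP)
      [4,5] "gave" : N/PP
    [5,6] "read" : (S\(PP\S))\S

[0,1] (PP\S)/(PP/NP)  lex  "river"
[1,2] (PP/NP)/N  lex  "cat"
[2,3] N  lex  "a"
[1,3] PP/NP  >  k=2
[0,3] PP\S  >  k=1
[3,4] S/(N/PP)  lex  "that"
[4,5] N/PP  lex  "gave"
[3,5] S  >  k=4
[5,6] (S\(PP\S))\S  lex  "read"
[3,6] S\(PP\S)  <  k=5
[0,6] S  <  k=3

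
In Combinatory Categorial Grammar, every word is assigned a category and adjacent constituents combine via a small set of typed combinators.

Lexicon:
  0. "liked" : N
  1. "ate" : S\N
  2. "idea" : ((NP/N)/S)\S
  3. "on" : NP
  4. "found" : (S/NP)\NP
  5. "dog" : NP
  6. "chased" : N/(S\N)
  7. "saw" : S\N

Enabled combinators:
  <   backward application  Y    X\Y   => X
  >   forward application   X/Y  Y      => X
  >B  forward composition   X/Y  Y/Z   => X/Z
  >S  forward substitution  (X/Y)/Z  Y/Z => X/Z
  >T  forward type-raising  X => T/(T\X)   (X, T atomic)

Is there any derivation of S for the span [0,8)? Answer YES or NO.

NO

N S\N ((NP/N)/S)\S NP (S/NP)\NP NP N/(S\N) S\N
CKY chart[0,8] = {N/(N\NP), NP, NP/(NP\NP), NP/(N\N), PP/(PP\NP), S/(S\NP)}; S ∉ chart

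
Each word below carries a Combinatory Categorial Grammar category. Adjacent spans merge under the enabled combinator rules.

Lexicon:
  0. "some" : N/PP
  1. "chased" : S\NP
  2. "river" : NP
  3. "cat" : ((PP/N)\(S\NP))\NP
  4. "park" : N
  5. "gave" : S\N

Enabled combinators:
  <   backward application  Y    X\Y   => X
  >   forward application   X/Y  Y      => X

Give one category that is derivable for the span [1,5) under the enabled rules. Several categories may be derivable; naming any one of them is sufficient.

PP

[0,6] S   <
  [0,5] N   >
    [0,1] "some" : N/PP
    [1,5] PP   >
      [1,4] PP/N   <
        [1,2] "chased" : S\NP
        [2,4] (PP/N)\(S\NP)   <
          [2,3] "river" : NP
          [3,4] "cat" : ((PP/N)\(S\NP))\NP
      [4,5] "park" : N
  [5,6] "gave" : S\N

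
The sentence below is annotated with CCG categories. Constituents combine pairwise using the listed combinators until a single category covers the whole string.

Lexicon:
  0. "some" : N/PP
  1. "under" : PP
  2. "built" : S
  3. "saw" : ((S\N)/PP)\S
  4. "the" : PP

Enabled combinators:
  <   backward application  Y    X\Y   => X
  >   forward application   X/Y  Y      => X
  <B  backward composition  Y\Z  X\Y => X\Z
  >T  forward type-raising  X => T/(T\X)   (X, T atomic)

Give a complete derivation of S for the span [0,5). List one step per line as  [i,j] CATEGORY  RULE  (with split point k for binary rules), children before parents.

[0,5] S   <
  [0,2] N   >
    [0,1] "some" : N/PP
    [1,2] "under" : PP
  [2,5] S\N   >
    [2,4] (S\N)/PP   <
      [2,3] "built" : S
      [3,4] "saw" : ((S\N)/PP)\S
    [4,5] "the" : PP

[0,1] N/PP  lex  "some"
[1,2] PP  lex  "under"
[0,2] N  >  k=1
[2,3] S  lex  "built"
[3,4] ((S\N)/PP)\S  lex  "saw"
[2,4] (S\N)/PP  <  k=3
[4,5] PP  lex  "the"
[2,5] S\N  >  k=4
[0,5] S  <  k=2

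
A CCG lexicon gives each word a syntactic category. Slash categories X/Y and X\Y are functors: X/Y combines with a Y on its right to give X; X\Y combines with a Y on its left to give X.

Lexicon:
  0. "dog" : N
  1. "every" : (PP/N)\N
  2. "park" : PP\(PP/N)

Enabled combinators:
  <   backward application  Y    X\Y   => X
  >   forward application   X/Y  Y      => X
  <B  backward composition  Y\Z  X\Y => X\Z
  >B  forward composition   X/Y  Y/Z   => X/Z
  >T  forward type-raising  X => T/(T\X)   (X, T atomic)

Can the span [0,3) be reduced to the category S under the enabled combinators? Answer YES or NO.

N (PP/N)\N PP\(PP/N)
CKY chart[0,3] = {N/(N\PP), NP/(NP\PP), PP, PP/(PP\PP), S/(S\PP)}; S ∉ chart

NO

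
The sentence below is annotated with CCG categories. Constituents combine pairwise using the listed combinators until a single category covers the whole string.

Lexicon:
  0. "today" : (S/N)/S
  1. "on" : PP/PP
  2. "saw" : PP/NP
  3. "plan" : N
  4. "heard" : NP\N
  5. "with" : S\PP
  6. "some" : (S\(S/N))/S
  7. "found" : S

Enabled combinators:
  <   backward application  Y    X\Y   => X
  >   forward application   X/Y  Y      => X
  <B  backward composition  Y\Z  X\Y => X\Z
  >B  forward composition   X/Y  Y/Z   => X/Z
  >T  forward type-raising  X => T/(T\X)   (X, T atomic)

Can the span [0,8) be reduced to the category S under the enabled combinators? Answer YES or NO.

[0,8] S   <
  [0,6] S/N   >
    [0,1] "today" : (S/N)/S
    [1,6] S   <
      [1,5] PP   >
        [1,3] PP/NP   >B
          [1,2] "on" : PP/PP
          [2,3] "saw" : PP/NP
        [3,5] NP   <
          [3,4] "plan" : N
          [4,5] "heard" : NP\N
      [5,6] "with" : S\PP
  [6,8] S\(S/N)   >
    [6,7] "some" : (S\(S/N))/S
    [7,8] "found" : S

YES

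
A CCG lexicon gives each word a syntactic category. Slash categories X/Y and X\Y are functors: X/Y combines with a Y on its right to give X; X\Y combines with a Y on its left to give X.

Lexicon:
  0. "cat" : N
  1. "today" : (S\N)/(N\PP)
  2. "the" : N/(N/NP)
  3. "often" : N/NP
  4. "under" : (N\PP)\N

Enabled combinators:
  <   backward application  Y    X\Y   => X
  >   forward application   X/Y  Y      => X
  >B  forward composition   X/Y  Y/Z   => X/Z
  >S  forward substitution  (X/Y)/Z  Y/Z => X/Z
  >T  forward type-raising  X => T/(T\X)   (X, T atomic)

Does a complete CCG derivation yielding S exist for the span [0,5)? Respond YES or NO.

YES

[0,5] S   <
  [0,1] "cat" : N
  [1,5] S\N   >
    [1,2] "today" : (S\N)/(N\PP)
    [2,5] N\PP   <
      [2,4] N   >
        [2,3] "the" : N/(N/NP)
        [3,4] "often" : N/NP
      [4,5] "under" : (N\PP)\N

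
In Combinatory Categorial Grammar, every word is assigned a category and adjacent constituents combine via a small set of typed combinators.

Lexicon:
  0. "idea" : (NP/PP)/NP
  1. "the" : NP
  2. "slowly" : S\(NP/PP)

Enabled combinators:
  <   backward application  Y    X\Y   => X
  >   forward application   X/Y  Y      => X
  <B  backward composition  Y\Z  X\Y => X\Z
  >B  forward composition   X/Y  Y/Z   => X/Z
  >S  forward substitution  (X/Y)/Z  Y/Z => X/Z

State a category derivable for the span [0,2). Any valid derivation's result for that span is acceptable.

NP/PP

[0,3] S   <
  [0,2] NP/PP   >
    [0,1] "idea" : (NP/PP)/NP
    [1,2] "the" : NP
  [2,3] "slowly" : S\(NP/PP)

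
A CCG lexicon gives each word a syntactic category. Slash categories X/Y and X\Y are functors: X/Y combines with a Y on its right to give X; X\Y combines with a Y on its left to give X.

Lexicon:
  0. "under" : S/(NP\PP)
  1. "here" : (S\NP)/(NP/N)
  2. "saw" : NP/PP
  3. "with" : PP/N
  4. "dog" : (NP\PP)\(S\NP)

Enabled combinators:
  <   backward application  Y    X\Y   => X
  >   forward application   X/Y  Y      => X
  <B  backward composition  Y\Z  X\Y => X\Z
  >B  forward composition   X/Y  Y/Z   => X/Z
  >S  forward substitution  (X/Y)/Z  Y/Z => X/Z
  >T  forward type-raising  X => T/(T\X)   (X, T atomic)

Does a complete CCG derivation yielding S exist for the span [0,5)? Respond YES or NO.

[0,5] S   >
  [0,1] "under" : S/(NP\PP)
  [1,5] NP\PP   <
    [1,4] S\NP   >
      [1,2] "here" : (S\NP)/(NP/N)
      [2,4] NP/N   >B
        [2,3] "saw" : NP/PP
        [3,4] "with" : PP/N
    [4,5] "dog" : (NP\PP)\(S\NP)

YES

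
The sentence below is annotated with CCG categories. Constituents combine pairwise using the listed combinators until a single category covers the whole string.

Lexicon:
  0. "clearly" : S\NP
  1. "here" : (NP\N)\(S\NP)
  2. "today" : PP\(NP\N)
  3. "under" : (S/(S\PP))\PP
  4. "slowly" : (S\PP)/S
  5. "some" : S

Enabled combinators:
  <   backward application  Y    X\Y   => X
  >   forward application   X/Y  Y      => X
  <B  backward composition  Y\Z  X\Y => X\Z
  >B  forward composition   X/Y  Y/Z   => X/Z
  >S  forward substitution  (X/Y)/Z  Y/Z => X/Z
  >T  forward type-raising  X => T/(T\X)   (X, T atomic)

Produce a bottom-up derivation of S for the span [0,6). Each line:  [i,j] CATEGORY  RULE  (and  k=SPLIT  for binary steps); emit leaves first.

[0,1] S\NP  lex  "clearly"
[1,2] (NP\N)\(S\NP)  lex  "here"
[0,2] NP\N  <  k=1
[2,3] PP\(NP\N)  lex  "today"
[0,3] PP  <  k=2
[3,4] (S/(S\PP))\PP  lex  "under"
[0,4] S/(S\PP)  <  k=3
[4,5] (S\PP)/S  lex  "slowly"
[5,6] S  lex  "some"
[4,6] S\PP  >  k=5
[0,6] S  >  k=4

[0,6] S   >
  [0,4] S/(S\PP)   <
    [0,3] PP   <
      [0,2] NP\N   <
        [0,1] "clearly" : S\NP
        [1,2] "here" : (NP\N)\(S\NP)
      [2,3] "today" : PP\(NP\N)
    [3,4] "under" : (S/(S\PP))\PP
  [4,6] S\PP   >
    [4,5] "slowly" : (S\PP)/S
    [5,6] "some" : S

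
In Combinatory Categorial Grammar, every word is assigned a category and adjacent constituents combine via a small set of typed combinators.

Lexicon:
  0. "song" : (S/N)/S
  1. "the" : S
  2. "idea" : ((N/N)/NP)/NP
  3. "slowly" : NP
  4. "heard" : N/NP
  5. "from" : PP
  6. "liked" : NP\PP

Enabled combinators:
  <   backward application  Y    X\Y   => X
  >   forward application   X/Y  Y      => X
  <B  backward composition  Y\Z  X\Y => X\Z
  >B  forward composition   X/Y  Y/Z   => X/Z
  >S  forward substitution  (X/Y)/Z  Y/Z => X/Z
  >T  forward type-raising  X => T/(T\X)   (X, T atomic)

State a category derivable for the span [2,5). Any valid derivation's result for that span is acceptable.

[0,7] S   >
  [0,2] S/N   >
    [0,1] "song" : (S/N)/S
    [1,2] "the" : S
  [2,7] N   >
    [2,5] N/NP   >S
      [2,4] (N/N)/NP   >
        [2,3] "idea" : ((N/N)/NP)/NP
        [3,4] "slowly" : NP
      [4,5] "heard" : N/NP
    [5,7] NP   <
      [5,6] "from" : PP
      [6,7] "liked" : NP\PP

N/NP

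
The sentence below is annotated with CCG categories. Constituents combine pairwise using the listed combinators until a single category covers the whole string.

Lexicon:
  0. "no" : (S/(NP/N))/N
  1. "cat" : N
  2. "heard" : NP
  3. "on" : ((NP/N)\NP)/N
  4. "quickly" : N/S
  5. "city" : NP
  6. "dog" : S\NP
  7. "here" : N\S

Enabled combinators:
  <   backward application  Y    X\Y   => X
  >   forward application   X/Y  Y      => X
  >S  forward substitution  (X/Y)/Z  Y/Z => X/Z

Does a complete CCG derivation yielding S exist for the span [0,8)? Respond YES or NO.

(S/(NP/N))/N N NP ((NP/N)\NP)/N N/S NP S\NP N\S
CKY chart[0,8] = {N}; S ∉ chart

NO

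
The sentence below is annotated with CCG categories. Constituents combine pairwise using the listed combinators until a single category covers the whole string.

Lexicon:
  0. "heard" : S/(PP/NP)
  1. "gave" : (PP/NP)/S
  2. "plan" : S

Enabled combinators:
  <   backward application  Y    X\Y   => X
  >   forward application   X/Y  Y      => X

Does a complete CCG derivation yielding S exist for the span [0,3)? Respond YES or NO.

[0,3] S   >
  [0,1] "heard" : S/(PP/NP)
  [1,3] PP/NP   >
    [1,2] "gave" : (PP/NP)/S
    [2,3] "plan" : S

YES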